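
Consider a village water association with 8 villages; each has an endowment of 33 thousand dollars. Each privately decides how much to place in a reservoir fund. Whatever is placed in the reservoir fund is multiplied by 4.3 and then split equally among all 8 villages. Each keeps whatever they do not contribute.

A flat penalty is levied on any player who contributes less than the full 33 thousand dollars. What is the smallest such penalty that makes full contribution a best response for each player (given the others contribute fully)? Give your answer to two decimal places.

Given the others contribute fully, the best deviation is to contribute 0 (any partial contribution still incurs the fine and gives up units whose private return 0.5375 is below 1).
Deviating from 33 to 0 saves 33 thousand dollars but forfeits the deviator's share of the drop in the reservoir fund: 4.3/8 × 33 = 17.74.
So the deviation gain is 33 − 17.74 = 15.26, and the fine must be at least 15.26 thousand dollars to wipe it out.

15.26 thousand dollars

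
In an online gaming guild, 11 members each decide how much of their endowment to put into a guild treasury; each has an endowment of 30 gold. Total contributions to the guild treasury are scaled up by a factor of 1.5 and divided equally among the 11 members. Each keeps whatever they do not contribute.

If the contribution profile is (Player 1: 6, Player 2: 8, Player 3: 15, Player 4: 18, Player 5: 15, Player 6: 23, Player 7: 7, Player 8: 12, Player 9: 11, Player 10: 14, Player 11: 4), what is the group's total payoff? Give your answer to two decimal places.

396.50 gold

Total contributed: 6 + 8 + 15 + 18 + 15 + 23 + 7 + 12 + 11 + 14 + 4 = 133; total kept: 11 × 30 − 133 = 197.
The guild treasury pays out 1.5 × 133 = 199.50 in aggregate.
Group total = 197 + 199.50 = 396.50.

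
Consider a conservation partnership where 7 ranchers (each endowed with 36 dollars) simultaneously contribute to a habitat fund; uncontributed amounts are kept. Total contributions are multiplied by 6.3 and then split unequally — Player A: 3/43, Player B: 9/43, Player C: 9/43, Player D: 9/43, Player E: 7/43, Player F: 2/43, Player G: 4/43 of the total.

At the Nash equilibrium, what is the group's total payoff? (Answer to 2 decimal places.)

A player with share s gets back 6.3·s per unit contributed, so full contribution is dominant for anyone with s > 1/6.3 = 0.1587 and zero contribution is dominant for anyone below.
Player B, Player C, Player D and Player E are above the threshold, contributing 36 each; the remaining 3 contribute 0. Total contributed: 144.
The habitat fund pays out 6.3 × 144 = 907.20 in total (split across the unequal shares, but the aggregate is all that matters for the group sum).
The 3 free-riders keep 36 each, adding 108. Group total = 108 + 907.20 = 1015.20.

1015.20 dollars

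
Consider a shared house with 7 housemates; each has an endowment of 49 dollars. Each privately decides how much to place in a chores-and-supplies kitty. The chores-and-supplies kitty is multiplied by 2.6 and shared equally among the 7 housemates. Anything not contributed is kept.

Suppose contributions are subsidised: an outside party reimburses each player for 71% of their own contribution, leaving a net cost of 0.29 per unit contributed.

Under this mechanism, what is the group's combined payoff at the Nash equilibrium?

1135.33 dollars

Under the mechanism each unit contributed yields (2.6/7) / 0.29 = 1.2808 back to its contributor per unit of net cost, which exceeds 1, making full contribution the dominant choice for everyone.
At the Nash equilibrium everyone contributes 49. Group total payoff = 7 × (49 × 0.71 + 2.6 × 49) = 1135.33.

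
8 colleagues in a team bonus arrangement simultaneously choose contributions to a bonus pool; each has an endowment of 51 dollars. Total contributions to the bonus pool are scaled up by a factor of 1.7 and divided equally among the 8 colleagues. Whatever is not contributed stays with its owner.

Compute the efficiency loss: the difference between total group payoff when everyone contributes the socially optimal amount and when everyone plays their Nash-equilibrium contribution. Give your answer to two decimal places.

Each contributed unit returns 1.7/8 = 0.2125 to its contributor — below 1 — so contributing 0 is dominant for every player. At the Nash equilibrium everyone keeps their 51, and the group total is 8 × 51 = 408.
Each contributed unit returns 1.700 to the group as a whole (0.2125 to each of 8 players), which exceeds 1, so the social optimum is full contribution: group total = 1.700 × 408 = 693.60.
Efficiency loss = 693.60 − 408 = 285.60.

285.60 dollars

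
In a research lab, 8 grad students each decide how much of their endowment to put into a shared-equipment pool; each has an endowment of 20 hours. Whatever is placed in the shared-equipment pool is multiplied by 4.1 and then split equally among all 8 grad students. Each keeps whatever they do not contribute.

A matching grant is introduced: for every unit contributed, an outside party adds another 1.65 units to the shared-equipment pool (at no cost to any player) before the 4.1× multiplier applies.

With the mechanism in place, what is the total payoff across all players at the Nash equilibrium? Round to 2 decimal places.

1738.40 hours

The effective private return per unit is now 4.1 × 2.65 / 8 = 1.3581 > 1, so every player's dominant strategy flips to full contribution.
At the Nash equilibrium everyone contributes 20. Group total payoff = 4.1 × 2.65 × 160 = 1738.40.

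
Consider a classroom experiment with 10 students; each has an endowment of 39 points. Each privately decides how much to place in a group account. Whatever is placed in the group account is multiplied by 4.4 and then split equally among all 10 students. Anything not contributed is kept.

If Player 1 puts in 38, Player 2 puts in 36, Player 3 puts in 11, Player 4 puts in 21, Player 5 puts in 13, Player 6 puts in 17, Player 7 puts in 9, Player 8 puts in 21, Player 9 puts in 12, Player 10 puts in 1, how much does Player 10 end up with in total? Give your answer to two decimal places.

116.76 points

Total contributed: 38 + 36 + 11 + 21 + 13 + 17 + 9 + 21 + 12 + 1 = 179.
Each receives 4.4 × 179 / 10 = 78.76 from the group account.
Player 10 keeps 39 − 1 = 38, so Player 10's payoff is 38 + 78.76 = 116.76.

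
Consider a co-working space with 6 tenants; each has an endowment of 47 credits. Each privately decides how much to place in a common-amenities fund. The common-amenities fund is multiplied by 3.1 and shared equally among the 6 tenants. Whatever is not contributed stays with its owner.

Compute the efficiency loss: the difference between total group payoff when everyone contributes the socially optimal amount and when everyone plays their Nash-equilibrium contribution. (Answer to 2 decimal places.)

592.20 credits

Each contributed unit returns 3.1/6 = 0.5167 to its contributor — below 1 — so contributing 0 is dominant for every player. At the Nash equilibrium everyone keeps their 47, and the group total is 6 × 47 = 282.
Each contributed unit returns 3.100 to the group as a whole (0.5167 to each of 6 players), which exceeds 1, so the social optimum is full contribution: group total = 3.100 × 282 = 874.20.
Efficiency loss = 874.20 − 282 = 592.20.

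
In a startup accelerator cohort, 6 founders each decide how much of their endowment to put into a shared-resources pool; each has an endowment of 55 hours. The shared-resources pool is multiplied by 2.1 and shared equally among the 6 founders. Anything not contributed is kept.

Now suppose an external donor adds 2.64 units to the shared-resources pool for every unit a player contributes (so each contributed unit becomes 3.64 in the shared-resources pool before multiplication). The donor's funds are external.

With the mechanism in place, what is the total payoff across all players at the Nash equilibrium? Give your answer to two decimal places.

2522.52 hours

Under the mechanism each unit contributed yields 2.1 × 3.64 / 6 = 1.2740 back to its contributor per unit of net cost, which exceeds 1, making full contribution the dominant choice for everyone.
At the Nash equilibrium everyone contributes 55. Group total payoff = 2.1 × 3.64 × 330 = 2522.52.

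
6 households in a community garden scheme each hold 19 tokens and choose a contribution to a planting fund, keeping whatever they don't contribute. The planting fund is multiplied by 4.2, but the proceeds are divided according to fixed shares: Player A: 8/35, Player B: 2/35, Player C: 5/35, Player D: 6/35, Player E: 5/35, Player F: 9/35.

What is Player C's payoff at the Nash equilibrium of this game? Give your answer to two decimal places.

30.40 tokens

For player j, contributing a unit is worthwhile iff 4.2 × (j's share) ≥ 1, i.e. iff j's share is at least 0.2381.
Player F alone (share 9/35) is above the threshold, contributing 19; the remaining 5 contribute 0. Total contributed: 19.
Player C keeps 19 and receives 4.2 × 19 × 5/35 = 11.40 from the planting fund, for a payoff of 30.40.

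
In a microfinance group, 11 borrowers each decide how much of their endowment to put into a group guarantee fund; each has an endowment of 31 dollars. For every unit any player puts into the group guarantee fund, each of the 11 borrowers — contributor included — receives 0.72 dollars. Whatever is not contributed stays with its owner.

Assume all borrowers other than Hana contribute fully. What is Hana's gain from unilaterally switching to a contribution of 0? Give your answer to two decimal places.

Switching from a contribution of 31 to 0 lets Hana keep an extra 31 dollars, but lowers the group guarantee fund by 31, which costs Hana their own share of that drop: 0.72 × 31 = 22.32.
Net gain = 31 − 22.32 = 8.68. The private return per contributed unit (0.72) is below 1, so free-riding is indeed the best response regardless of what the others do.

8.68 dollars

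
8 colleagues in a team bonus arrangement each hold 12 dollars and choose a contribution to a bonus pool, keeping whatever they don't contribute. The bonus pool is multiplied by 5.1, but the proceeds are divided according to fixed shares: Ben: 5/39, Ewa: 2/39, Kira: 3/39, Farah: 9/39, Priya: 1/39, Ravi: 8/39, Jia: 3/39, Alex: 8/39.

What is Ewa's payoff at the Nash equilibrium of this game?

21.42 dollars

Each unit j contributes comes back to j as 5.1 × (j's share), so j prefers to contribute only if that share exceeds 1/5.1 = 0.1961; otherwise keeping the unit dominates.
Farah, Ravi and Alex clear that bar, contributing 12 each; the remaining 5 contribute 0. Total contributed: 36.
Ewa keeps 12 and receives 5.1 × 36 × 2/39 = 9.42 from the bonus pool, for a payoff of 21.42.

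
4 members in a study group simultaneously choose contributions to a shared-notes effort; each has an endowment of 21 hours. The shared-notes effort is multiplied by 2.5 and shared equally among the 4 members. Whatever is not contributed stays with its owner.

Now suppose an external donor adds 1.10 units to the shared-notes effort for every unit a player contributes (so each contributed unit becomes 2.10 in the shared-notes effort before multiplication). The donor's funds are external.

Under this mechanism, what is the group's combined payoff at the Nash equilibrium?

With the mechanism, a contributed unit returns 2.5 × 2.10 / 4 = 1.3125 per unit of net cost to the contributor — now above 1 — so contributing fully is weakly dominant for every player.
So the Nash equilibrium is full contribution by all 4; the group earns 2.5 × 2.10 × 84 = 441.00.

441.00 hours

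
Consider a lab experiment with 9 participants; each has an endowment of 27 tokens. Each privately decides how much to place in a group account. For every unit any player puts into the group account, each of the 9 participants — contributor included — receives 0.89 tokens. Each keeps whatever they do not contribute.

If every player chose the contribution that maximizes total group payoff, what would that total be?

Each contributed unit returns 8.010 to the group as a whole (0.89 to each of 9 players), which exceeds 1, so the social optimum is full contribution: group total = 8.010 × 243 = 1946.43.

1946.43 tokens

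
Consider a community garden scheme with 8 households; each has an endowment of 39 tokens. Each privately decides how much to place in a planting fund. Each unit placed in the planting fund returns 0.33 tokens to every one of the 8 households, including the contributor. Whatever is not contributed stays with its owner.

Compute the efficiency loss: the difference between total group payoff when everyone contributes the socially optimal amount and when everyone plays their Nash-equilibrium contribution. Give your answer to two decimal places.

511.68 tokens

The private return per contributed unit is 0.33 < 1, so contributing 0 is dominant for every player. At the Nash equilibrium everyone keeps their 39, and the group total is 8 × 39 = 312.
Each contributed unit returns 2.640 to the group as a whole (0.33 to each of 8 players), which exceeds 1, so the social optimum is full contribution: group total = 2.640 × 312 = 823.68.
Efficiency loss = 823.68 − 312 = 511.68.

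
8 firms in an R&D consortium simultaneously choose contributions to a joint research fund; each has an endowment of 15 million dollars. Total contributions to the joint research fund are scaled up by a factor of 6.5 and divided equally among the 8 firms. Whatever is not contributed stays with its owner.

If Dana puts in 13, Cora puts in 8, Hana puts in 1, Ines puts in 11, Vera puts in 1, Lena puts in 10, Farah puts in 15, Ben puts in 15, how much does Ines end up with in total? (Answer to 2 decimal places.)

64.13 million dollars

Total contributed: 13 + 8 + 1 + 11 + 1 + 10 + 15 + 15 = 74.
Each receives 6.5 × 74 / 8 = 60.13 from the joint research fund.
Ines keeps 15 − 11 = 4, so Ines's payoff is 4 + 60.13 = 64.13.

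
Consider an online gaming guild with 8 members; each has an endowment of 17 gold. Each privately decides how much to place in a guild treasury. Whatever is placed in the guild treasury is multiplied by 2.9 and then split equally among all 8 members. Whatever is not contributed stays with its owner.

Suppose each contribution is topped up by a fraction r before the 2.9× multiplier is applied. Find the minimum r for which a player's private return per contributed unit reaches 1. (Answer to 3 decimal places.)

1.759

With matching at rate r, one contributed unit becomes (1 + r) in the guild treasury and returns 2.9 × (1 + r) / 8 to the contributor.
Setting this equal to 1: 1 + r = 8/2.9 = 2.7586.
So the minimum matching rate is r = 2.7586 − 1 = 1.759.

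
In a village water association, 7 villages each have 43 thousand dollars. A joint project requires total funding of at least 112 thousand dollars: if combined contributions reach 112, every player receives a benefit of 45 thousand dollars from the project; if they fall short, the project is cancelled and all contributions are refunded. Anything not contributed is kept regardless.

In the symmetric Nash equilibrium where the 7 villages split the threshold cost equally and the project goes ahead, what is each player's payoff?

72 thousand dollars

Equal share of the threshold: 112/7 = 16.
At this profile no one gains by cutting their contribution: any cut drops the total below 112, the project is cancelled, contributions are refunded, and the deviator ends with 43, which is less than 43 − 16 + 45 = 72. Contributing more than 16 just wastes the excess. So contributing exactly 16 is a best response.
Each player's payoff: 43 − 16 + 45 = 72.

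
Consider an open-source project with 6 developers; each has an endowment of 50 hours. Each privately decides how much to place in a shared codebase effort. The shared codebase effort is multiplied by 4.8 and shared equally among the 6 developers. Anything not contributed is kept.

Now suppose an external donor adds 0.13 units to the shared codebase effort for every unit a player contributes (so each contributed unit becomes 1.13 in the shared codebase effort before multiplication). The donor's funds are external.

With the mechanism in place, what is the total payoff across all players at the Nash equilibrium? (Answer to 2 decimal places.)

Even with the mechanism, each unit contributed returns only 4.8 × 1.13 / 6 = 0.9040 per unit of net cost, so contributing nothing is still dominant.
Everyone keeps their endowment and the group total is 6 × 50 = 300.

300.00 hours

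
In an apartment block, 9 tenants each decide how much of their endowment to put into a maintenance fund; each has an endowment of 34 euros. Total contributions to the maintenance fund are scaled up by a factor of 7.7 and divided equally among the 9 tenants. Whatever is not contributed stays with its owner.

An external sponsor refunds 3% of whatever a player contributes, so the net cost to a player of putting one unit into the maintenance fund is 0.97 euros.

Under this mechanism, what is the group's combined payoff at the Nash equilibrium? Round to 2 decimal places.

306.00 euros

Even with the mechanism, each unit contributed returns only (7.7/9) / 0.97 = 0.8820 per unit of net cost, so contributing nothing is still dominant.
At the Nash equilibrium no one contributes; group total payoff = 9 × 34 = 306.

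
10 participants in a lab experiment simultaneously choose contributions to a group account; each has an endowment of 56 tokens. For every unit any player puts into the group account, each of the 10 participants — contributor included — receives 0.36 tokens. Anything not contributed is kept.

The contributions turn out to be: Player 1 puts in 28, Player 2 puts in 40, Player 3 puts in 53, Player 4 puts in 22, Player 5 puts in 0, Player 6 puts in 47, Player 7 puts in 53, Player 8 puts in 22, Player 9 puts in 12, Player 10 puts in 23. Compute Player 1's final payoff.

Total contributed: 28 + 40 + 53 + 22 + 0 + 47 + 53 + 22 + 12 + 23 = 300.
Each receives 0.36 × 300 = 108.00 from the group account.
Player 1 keeps 56 − 28 = 28, so Player 1's payoff is 28 + 108.00 = 136.00.

136.00 tokens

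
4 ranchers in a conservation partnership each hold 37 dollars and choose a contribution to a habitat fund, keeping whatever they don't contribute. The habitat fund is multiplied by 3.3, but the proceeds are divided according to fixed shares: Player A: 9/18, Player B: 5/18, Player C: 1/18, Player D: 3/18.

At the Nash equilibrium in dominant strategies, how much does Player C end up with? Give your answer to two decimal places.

For player j, contributing a unit is worthwhile iff 3.3 × (j's share) ≥ 1, i.e. iff j's share is at least 0.3030.
Only Player A (9/18) clears that bar, contributing 37; the remaining 3 contribute 0. Total contributed: 37.
Player C keeps 37 and receives 3.3 × 37 × 1/18 = 6.78 from the habitat fund, for a payoff of 43.78.

43.78 dollars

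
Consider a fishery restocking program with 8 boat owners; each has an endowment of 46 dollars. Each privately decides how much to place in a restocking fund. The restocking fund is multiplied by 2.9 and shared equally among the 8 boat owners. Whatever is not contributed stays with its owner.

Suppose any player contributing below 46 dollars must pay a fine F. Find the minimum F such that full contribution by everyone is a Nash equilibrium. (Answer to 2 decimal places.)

29.33 dollars

Given the others contribute fully, the best deviation is to contribute 0 (any partial contribution still incurs the fine and gives up units whose private return 0.3625 is below 1).
Deviating from 46 to 0 saves 46 dollars but forfeits the deviator's share of the drop in the restocking fund: 2.9/8 × 46 = 16.67.
So the deviation gain is 46 − 16.67 = 29.33, and the fine must be at least 29.33 dollars to wipe it out.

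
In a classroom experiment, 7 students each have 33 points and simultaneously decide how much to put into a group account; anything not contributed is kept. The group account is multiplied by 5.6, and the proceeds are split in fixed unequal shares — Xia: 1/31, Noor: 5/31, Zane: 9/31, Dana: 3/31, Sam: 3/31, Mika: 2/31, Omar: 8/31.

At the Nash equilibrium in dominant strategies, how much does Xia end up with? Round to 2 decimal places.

44.92 points

Each unit j contributes comes back to j as 5.6 × (j's share), so j prefers to contribute only if that share exceeds 1/5.6 = 0.1786; otherwise keeping the unit dominates.
Zane and Omar are above the threshold, contributing 33 each; the remaining 5 contribute 0. Total contributed: 66.
Xia keeps 33 and receives 5.6 × 66 × 1/31 = 11.92 from the group account, for a payoff of 44.92.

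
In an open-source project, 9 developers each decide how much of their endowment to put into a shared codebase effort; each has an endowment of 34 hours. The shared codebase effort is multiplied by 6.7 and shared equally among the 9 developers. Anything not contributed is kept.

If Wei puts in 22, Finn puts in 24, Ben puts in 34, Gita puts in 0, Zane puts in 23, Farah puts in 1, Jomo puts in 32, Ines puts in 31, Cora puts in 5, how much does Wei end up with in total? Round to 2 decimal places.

Total contributed: 22 + 24 + 34 + 0 + 23 + 1 + 32 + 31 + 5 = 172.
Each receives 6.7 × 172 / 9 = 128.04 from the shared codebase effort.
Wei keeps 34 − 22 = 12, so Wei's payoff is 12 + 128.04 = 140.04.

140.04 hours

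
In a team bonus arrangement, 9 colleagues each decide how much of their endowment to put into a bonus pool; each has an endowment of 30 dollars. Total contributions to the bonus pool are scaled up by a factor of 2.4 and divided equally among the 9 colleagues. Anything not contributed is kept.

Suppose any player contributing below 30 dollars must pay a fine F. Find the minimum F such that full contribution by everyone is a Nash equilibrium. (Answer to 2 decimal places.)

Given the others contribute fully, the best deviation is to contribute 0 (any partial contribution still incurs the fine and gives up units whose private return 0.2667 is below 1).
Deviating from 30 to 0 saves 30 dollars but forfeits the deviator's share of the drop in the bonus pool: 2.4/9 × 30 = 8.00.
So the deviation gain is 30 − 8.00 = 22.00, and the fine must be at least 22.00 dollars to wipe it out.

22.00 dollars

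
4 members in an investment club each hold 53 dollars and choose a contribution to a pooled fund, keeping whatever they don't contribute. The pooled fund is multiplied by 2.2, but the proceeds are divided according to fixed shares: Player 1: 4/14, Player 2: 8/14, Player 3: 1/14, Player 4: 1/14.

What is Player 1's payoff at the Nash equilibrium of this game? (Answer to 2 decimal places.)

Player j's private return per contributed unit is 2.2 × (j's share). Contributing is weakly dominant for j when that share is at least 1/2.2 = 0.4545, and contributing 0 is dominant otherwise.
Player 2 alone (share 8/14) is above the threshold, contributing 53; the remaining 3 contribute 0. Total contributed: 53.
Player 1 keeps 53 and receives 2.2 × 53 × 4/14 = 33.31 from the pooled fund, for a payoff of 86.31.

86.31 dollars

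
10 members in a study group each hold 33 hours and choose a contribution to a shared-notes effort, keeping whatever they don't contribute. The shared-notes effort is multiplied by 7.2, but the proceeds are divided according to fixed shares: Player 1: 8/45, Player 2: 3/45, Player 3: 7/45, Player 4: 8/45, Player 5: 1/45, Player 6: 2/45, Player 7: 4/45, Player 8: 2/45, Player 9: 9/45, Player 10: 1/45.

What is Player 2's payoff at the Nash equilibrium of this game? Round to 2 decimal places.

96.36 hours

A player with share s gets back 7.2·s per unit contributed, so full contribution is dominant for anyone with s > 1/7.2 = 0.1389 and zero contribution is dominant for anyone below.
The shares above 0.1389 belong to Player 1, Player 3, Player 4 and Player 9, contributing 33 each; the remaining 6 contribute 0. Total contributed: 132.
Player 2 keeps 33 and receives 7.2 × 132 × 3/45 = 63.36 from the shared-notes effort, for a payoff of 96.36.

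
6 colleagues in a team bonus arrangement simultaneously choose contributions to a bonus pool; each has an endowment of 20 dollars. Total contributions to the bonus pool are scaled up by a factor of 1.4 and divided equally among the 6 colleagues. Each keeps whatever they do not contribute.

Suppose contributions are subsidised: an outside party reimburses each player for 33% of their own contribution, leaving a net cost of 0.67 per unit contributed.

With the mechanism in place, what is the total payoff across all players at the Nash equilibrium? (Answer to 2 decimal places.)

With the mechanism, a contributed unit returns (1.4/6) / 0.67 = 0.3483 per unit of net cost — still below 1 — so contributing 0 remains dominant for every player.
Everyone keeps their endowment and the group total is 6 × 20 = 120.

120.00 dollars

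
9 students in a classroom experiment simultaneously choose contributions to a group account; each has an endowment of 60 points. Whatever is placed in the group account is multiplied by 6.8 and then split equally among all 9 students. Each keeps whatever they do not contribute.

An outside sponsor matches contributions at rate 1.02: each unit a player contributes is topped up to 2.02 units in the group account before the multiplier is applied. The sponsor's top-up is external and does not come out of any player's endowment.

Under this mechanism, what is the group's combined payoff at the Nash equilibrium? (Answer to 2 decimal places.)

7417.44 points

With the mechanism, a contributed unit returns 6.8 × 2.02 / 9 = 1.5262 per unit of net cost to the contributor — now above 1 — so contributing fully is weakly dominant for every player.
So the Nash equilibrium is full contribution by all 9; the group earns 6.8 × 2.02 × 540 = 7417.44.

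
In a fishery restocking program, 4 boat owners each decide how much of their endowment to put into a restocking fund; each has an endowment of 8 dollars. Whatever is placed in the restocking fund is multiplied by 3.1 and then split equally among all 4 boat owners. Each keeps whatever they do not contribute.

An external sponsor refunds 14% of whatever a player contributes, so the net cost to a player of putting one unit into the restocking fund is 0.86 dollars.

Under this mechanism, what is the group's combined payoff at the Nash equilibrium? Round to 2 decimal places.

With the mechanism, a contributed unit returns (3.1/4) / 0.86 = 0.9012 per unit of net cost — still below 1 — so contributing 0 remains dominant for every player.
At the Nash equilibrium no one contributes; group total payoff = 4 × 8 = 32.

32.00 dollars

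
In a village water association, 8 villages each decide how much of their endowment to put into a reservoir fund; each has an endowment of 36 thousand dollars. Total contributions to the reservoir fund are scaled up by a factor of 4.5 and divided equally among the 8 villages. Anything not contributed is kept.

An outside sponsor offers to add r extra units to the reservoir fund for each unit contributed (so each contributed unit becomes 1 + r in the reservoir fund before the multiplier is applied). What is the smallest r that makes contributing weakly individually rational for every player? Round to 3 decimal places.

0.778

With matching at rate r, one contributed unit becomes (1 + r) in the reservoir fund and returns 4.5 × (1 + r) / 8 to the contributor.
Setting this equal to 1: 1 + r = 8/4.5 = 1.7778.
So the minimum matching rate is r = 1.7778 − 1 = 0.778.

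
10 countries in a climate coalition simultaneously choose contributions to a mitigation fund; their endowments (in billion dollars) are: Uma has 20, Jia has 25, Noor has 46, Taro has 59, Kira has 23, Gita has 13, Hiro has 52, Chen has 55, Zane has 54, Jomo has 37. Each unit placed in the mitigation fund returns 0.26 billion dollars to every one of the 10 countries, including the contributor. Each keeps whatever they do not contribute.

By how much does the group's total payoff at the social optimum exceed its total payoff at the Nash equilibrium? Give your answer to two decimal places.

The private return per contributed unit is 0.26 < 1 for everyone, so the Nash equilibrium is zero contribution and the group total is Σ E_j = 20 + 25 + 46 + 59 + 23 + 13 + 52 + 55 + 54 + 37 = 384.
Each contributed unit returns 2.600 to the group, so the social optimum is full contribution by everyone: group total = 2.600 × 384 = 998.40.
Efficiency loss = (2.600 − 1) × 384 = 614.40.

614.40 billion dollars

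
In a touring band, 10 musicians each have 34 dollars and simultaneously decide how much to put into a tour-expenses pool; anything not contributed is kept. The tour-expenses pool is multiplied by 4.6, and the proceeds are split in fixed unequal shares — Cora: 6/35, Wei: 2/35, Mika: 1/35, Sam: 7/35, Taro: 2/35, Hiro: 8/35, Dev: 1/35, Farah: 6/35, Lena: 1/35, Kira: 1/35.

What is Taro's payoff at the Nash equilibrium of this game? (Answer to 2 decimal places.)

42.94 dollars

For player j, contributing a unit is worthwhile iff 4.6 × (j's share) ≥ 1, i.e. iff j's share is at least 0.2174.
Only Hiro (8/35) clears that bar, contributing 34; the remaining 9 contribute 0. Total contributed: 34.
Taro keeps 34 and receives 4.6 × 34 × 2/35 = 8.94 from the tour-expenses pool, for a payoff of 42.94.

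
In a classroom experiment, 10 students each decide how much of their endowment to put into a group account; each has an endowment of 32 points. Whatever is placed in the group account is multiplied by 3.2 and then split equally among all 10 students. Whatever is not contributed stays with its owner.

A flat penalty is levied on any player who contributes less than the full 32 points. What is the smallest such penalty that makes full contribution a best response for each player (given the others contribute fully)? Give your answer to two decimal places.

Given the others contribute fully, the best deviation is to contribute 0 (any partial contribution still incurs the fine and gives up units whose private return 0.3200 is below 1).
Deviating from 32 to 0 saves 32 points but forfeits the deviator's share of the drop in the group account: 3.2/10 × 32 = 10.24.
So the deviation gain is 32 − 10.24 = 21.76, and the fine must be at least 21.76 points to wipe it out.

21.76 points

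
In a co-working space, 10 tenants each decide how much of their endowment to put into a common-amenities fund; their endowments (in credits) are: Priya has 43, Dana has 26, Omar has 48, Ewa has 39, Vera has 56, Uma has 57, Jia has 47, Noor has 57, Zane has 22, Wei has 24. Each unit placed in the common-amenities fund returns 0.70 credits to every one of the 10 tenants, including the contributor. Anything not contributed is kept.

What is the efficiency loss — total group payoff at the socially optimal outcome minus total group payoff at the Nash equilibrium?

The private return per contributed unit is 0.70 < 1 for everyone, so the Nash equilibrium is zero contribution and the group total is Σ E_j = 43 + 26 + 48 + 39 + 56 + 57 + 47 + 57 + 22 + 24 = 419.
Each contributed unit returns 7.000 to the group, so the social optimum is full contribution by everyone: group total = 7.000 × 419 = 2933.00.
Efficiency loss = (7.000 − 1) × 419 = 2514.00.

2514.00 credits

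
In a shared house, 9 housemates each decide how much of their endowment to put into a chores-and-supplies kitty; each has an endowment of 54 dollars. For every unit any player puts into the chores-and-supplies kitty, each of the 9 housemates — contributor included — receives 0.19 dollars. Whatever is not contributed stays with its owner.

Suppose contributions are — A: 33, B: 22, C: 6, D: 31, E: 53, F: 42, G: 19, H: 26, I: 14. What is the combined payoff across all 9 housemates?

660.66 dollars

Total contributed: 33 + 22 + 6 + 31 + 53 + 42 + 19 + 26 + 14 = 246; total kept: 9 × 54 − 246 = 240.
The chores-and-supplies kitty pays out 0.19 × 9 × 246 = 420.66 in aggregate.
Group total = 240 + 420.66 = 660.66.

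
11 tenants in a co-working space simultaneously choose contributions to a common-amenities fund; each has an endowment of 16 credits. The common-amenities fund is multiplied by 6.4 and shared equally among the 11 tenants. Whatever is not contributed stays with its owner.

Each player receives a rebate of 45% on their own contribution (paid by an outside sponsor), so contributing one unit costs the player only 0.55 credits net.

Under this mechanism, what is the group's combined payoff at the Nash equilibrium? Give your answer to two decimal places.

1205.60 credits

Under the mechanism each unit contributed yields (6.4/11) / 0.55 = 1.0579 back to its contributor per unit of net cost, which exceeds 1, making full contribution the dominant choice for everyone.
So the Nash equilibrium is full contribution by all 11; the group earns 11 × (16 × 0.45 + 6.4 × 16) = 1205.60.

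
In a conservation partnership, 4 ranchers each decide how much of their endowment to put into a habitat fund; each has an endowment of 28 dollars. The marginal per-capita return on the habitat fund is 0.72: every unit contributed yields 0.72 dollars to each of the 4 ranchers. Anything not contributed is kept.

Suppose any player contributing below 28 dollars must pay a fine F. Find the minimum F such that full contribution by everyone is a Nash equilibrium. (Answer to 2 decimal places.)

7.84 dollars

Given the others contribute fully, the best deviation is to contribute 0 (any partial contribution still incurs the fine and gives up units whose private return 0.72 is below 1).
Deviating from 28 to 0 saves 28 dollars but forfeits the deviator's share of the drop in the habitat fund: 0.72 × 28 = 20.16.
So the deviation gain is 28 − 20.16 = 7.84, and the fine must be at least 7.84 dollars to wipe it out.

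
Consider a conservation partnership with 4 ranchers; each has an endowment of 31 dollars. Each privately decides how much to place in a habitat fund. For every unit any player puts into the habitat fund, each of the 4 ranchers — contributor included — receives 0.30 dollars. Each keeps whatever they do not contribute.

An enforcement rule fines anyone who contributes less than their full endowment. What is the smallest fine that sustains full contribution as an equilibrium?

Given the others contribute fully, the best deviation is to contribute 0 (any partial contribution still incurs the fine and gives up units whose private return 0.30 is below 1).
Deviating from 31 to 0 saves 31 dollars but forfeits the deviator's share of the drop in the habitat fund: 0.30 × 31 = 9.30.
So the deviation gain is 31 − 9.30 = 21.70, and the fine must be at least 21.70 dollars to wipe it out.

21.70 dollars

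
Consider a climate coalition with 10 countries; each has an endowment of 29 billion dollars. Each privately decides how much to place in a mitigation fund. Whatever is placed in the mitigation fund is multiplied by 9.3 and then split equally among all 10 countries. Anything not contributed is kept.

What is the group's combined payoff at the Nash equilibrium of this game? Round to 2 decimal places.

290.00 billion dollars

Each contributed unit returns 9.3/10 = 0.9300 to its contributor — below 1 — so contributing 0 is dominant for every player. At the Nash equilibrium everyone keeps their 29, and the group total is 10 × 29 = 290.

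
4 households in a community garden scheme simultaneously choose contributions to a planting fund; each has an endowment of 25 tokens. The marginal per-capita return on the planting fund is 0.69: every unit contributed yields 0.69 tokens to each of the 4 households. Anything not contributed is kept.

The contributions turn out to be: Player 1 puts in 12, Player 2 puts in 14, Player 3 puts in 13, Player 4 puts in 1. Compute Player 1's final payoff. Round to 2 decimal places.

Total contributed: 12 + 14 + 13 + 1 = 40.
Each receives 0.69 × 40 = 27.60 from the planting fund.
Player 1 keeps 25 − 12 = 13, so Player 1's payoff is 13 + 27.60 = 40.60.

40.60 tokens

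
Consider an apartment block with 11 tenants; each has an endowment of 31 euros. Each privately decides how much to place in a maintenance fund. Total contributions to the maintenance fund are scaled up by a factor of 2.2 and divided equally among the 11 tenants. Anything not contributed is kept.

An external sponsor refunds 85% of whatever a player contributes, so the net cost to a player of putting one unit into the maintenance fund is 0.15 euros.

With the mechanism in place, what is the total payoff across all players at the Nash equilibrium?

With the mechanism, a contributed unit returns (2.2/11) / 0.15 = 1.3333 per unit of net cost to the contributor — now above 1 — so contributing fully is weakly dominant for every player.
At the Nash equilibrium everyone contributes 31. Group total payoff = 11 × (31 × 0.85 + 2.2 × 31) = 1040.05.

1040.05 euros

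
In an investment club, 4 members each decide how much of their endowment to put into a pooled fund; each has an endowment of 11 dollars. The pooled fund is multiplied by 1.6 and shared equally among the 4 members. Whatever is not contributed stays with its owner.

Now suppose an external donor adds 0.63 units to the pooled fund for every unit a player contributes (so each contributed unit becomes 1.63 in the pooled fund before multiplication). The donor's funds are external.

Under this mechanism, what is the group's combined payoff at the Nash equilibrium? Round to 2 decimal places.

With the mechanism, a contributed unit returns 1.6 × 1.63 / 4 = 0.6520 per unit of net cost — still below 1 — so contributing 0 remains dominant for every player.
At the Nash equilibrium no one contributes; group total payoff = 4 × 11 = 44.

44.00 dollars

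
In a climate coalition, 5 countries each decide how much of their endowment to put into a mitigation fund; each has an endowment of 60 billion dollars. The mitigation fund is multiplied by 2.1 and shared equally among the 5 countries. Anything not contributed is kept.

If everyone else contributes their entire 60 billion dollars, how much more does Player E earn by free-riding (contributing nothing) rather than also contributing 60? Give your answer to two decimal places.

Switching from a contribution of 60 to 0 lets Player E keep an extra 60 billion dollars, but lowers the mitigation fund by 60, which costs Player E their own share of that drop: 2.1/5 × 60 = 25.20.
Net gain = 60 − 25.20 = 34.80. The private return per contributed unit (0.4200) is below 1, so free-riding is indeed the best response regardless of what the others do.

34.80 billion dollars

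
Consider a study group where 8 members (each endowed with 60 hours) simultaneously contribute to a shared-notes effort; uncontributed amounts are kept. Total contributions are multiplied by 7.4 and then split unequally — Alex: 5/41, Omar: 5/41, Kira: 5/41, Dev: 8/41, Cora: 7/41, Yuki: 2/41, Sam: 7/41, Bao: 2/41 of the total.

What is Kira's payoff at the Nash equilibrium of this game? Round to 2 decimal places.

Each unit j contributes comes back to j as 7.4 × (j's share), so j prefers to contribute only if that share exceeds 1/7.4 = 0.1351; otherwise keeping the unit dominates.
Dev, Cora and Sam clear that bar, contributing 60 each; the remaining 5 contribute 0. Total contributed: 180.
Kira keeps 60 and receives 7.4 × 180 × 5/41 = 162.44 from the shared-notes effort, for a payoff of 222.44.

222.44 hours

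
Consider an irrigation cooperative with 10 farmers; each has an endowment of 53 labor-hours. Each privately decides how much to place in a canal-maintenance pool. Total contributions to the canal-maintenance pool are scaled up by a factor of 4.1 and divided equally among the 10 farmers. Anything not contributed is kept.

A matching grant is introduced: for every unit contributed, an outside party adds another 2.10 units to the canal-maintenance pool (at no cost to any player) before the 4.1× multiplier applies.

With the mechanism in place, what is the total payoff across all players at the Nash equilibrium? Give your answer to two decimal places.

With the mechanism, a contributed unit returns 4.1 × 3.10 / 10 = 1.2710 per unit of net cost to the contributor — now above 1 — so contributing fully is weakly dominant for every player.
So the Nash equilibrium is full contribution by all 10; the group earns 4.1 × 3.10 × 530 = 6736.30.

6736.30 labor-hours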